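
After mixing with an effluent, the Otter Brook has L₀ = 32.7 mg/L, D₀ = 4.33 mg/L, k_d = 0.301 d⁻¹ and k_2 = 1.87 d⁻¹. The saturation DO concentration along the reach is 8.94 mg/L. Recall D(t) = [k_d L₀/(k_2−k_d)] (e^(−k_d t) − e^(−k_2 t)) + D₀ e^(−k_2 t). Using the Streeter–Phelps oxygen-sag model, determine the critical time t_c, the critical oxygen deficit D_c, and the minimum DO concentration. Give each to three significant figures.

At the critical point dD/dt = 0, so k_d L₀ e^(−k_d t) = k_2 D. Substituting D(t) from the Streeter–Phelps equation and solving for t gives
t_c = ln[(k_2/k_d)(1 − D₀(k_2−k_d)/(k_d L₀))] / (k_2−k_d).
Here k_2−k_d = 1.569 d⁻¹ and 1 − D₀(k_2−k_d)/(k_d L₀) = 1 − 4.33×1.569/(0.301×32.7) = 0.3098, so
t_c = ln(6.213 × 0.3098) / 1.569 = 0.6546 / 1.569 = 0.4172 d.
L(t_c) = L₀ e^(−k_d t_c) = 32.7 × 0.8820 = 28.84 mg/L, and at the critical point k_2 D_c = k_d L, so D_c = (0.301/1.87) × 28.84 = 4.642 mg/L.
Minimum DO = C_s − D_c = 8.94 − 4.642 = 4.298 mg/L.

t_c ≈ 0.417 d; D_c ≈ 4.64 mg/L; min DO ≈ 4.30 mg/L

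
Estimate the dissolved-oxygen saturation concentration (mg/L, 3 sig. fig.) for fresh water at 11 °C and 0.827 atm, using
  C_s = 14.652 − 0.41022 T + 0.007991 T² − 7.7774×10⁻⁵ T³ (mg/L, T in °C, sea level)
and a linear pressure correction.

C_s ≈ 9.10 mg/L

At sea level: C_s = 14.652 − 0.41022×11 + 0.007991×11² − 7.7774×10⁻⁵×11³ = 11.00 mg/L.
Pressure correction: C_s' = 11.00 × 0.827 = 9.099 mg/L.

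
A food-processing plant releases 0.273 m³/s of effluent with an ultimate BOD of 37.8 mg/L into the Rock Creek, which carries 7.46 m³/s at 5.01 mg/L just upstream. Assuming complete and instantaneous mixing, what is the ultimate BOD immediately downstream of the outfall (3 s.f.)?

Flow-weighted mixing: C = (Q_r C_r + Q_w C_w)/(Q_r + Q_w)
= (7.46×5.01 + 0.273×37.8)/(7.46 + 0.273) = 47.69/7.733 = 6.168 mg/L.

6.17 mg/L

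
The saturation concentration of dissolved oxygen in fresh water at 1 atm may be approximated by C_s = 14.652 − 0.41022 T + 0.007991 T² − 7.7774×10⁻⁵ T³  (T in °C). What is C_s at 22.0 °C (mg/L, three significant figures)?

C_s ≈ 8.67 mg/L

C_s = 14.652 − 0.41022×22.0 + 0.007991×22.0² − 7.7774×10⁻⁵×22.0³ = 8.667 mg/L.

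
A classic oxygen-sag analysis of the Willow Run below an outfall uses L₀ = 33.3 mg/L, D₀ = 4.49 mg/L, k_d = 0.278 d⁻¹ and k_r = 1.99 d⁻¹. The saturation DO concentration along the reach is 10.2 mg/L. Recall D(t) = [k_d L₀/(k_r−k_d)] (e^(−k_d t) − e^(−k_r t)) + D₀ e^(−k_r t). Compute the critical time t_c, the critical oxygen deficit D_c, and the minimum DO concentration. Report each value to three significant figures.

t_c ≈ 0.113 d; D_c ≈ 4.51 mg/L; min DO ≈ 5.69 mg/L

At the critical point dD/dt = 0, so k_d L₀ e^(−k_d t) = k_r D. Substituting D(t) from the Streeter–Phelps equation and solving for t gives
t_c = ln[(k_r/k_d)(1 − D₀(k_r−k_d)/(k_d L₀))] / (k_r−k_d).
Here k_r−k_d = 1.712 d⁻¹ and 1 − D₀(k_r−k_d)/(k_d L₀) = 1 − 4.49×1.712/(0.278×33.3) = 0.1697, so
t_c = ln(7.158 × 0.1697) / 1.712 = 0.1943 / 1.712 = 0.1135 d.
D_c = (k_d/k_r) L₀ e^(−k_d t_c) = (0.278/1.99) × 33.3 × e^(−0.278×0.1135) = 0.1397 × 33.3 × 0.9689 = 4.508 mg/L.
Minimum DO = C_s − D_c = 10.2 − 4.508 = 5.692 mg/L.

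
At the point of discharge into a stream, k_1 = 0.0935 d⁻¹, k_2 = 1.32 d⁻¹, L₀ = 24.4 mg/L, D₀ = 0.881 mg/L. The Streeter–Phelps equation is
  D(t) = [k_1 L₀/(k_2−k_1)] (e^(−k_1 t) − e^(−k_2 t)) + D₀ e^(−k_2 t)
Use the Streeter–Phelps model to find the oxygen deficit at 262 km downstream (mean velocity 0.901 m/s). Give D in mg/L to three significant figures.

Travel time t = x/v = 262 km / (0.901 m/s) = 262000 m / 0.901 m/s = 290800 s = 3.366 d.
k_1 L₀/(k_2−k_1) = 0.0935×24.4/(1.32−0.0935) = 2.281/1.227 = 1.860 mg/L.
e^(−k_1 t) = e^(−0.0935×3.366) = 0.7300; e^(−k_2 t) = e^(−1.32×3.366) = 0.01177.
D = 1.860 × (0.7300 − 0.01177) + 0.881 × 0.01177 = 1.336 + 0.01037 = 1.346 mg/L.

D ≈ 1.35 mg/L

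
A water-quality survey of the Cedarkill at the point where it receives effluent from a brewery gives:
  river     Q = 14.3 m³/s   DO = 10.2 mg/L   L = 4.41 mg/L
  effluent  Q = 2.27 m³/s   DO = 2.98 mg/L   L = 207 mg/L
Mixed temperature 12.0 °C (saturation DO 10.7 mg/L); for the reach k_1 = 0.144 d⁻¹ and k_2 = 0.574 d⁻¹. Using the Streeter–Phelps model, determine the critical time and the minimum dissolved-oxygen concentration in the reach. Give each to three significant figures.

Mixed DO = (14.3×10.2 + 2.27×2.98)/(14.3+2.27) = 152.6/16.57 = 9.211 mg/L.
Mixed L₀ = (14.3×4.41 + 2.27×207)/(16.57) = 533.0/16.57 = 32.16 mg/L.
Initial deficit D₀ = C_s − DO₀ = 10.7 − 9.211 = 1.489 mg/L.
t_c = (1/0.4300) ln[(0.574/0.144)(1 − 1.489×0.4300/(0.144×32.16))] = 2.326 × ln(3.435) = 2.870 d.
D_c = (0.144/0.574) × 32.16 × e^(−0.144×2.870) = 0.2509 × 32.16 × 0.6615 = 5.338 mg/L.
Minimum DO = 10.7 − 5.338 = 5.362 mg/L.

t_c ≈ 2.87 d; minimum DO ≈ 5.36 mg/L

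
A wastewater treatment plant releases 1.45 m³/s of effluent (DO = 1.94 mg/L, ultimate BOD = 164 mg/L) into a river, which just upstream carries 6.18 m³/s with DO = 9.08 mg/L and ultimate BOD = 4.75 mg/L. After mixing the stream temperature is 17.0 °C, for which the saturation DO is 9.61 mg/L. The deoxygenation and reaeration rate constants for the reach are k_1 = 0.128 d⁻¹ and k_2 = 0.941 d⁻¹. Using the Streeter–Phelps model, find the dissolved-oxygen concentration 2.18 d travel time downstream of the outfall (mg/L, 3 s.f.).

Mixed DO = (6.18×9.08 + 1.45×1.94)/(6.18+1.45) = 58.93/7.630 = 7.723 mg/L.
Mixed L₀ = (6.18×4.75 + 1.45×164)/(7.630) = 267.2/7.630 = 35.01 mg/L.
Initial deficit D₀ = C_s − DO₀ = 9.61 − 7.723 = 1.887 mg/L.
D(2.18) = [0.128×35.01/(0.941−0.128)](e^(−0.128×2.18) − e^(−0.941×2.18)) + 1.887 e^(−0.941×2.18)
= 5.513 × (0.7565 − 0.1286) + 1.887 × 0.1286 = 3.704 mg/L.
DO = 9.61 − 3.704 = 5.906 mg/L.

DO ≈ 5.91 mg/L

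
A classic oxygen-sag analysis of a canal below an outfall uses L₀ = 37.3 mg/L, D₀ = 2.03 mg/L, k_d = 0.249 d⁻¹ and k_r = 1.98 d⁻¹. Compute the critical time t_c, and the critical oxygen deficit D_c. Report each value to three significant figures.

At the critical point dD/dt = 0, so k_d L₀ e^(−k_d t) = k_r D. Substituting D(t) from the Streeter–Phelps equation and solving for t gives
t_c = ln[(k_r/k_d)(1 − D₀(k_r−k_d)/(k_d L₀))] / (k_r−k_d).
Here k_r−k_d = 1.731 d⁻¹ and 1 − D₀(k_r−k_d)/(k_d L₀) = 1 − 2.03×1.731/(0.249×37.3) = 0.6217, so
t_c = ln(7.952 × 0.6217) / 1.731 = 1.598 / 1.731 = 0.9232 d.
D_c = (k_d/k_r) L₀ e^(−k_d t_c) = (0.249/1.98) × 37.3 × e^(−0.249×0.9232) = 0.1258 × 37.3 × 0.7946 = 3.727 mg/L.

t_c ≈ 0.923 d; D_c ≈ 3.73 mg/L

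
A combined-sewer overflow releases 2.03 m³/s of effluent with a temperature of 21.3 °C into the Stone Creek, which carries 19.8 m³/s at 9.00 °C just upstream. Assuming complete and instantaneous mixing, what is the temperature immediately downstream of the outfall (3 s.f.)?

Flow-weighted mixing: C = (Q_r C_r + Q_w C_w)/(Q_r + Q_w)
= (19.8×9.00 + 2.03×21.3)/(19.8 + 2.03) = 221.4/21.83 = 10.14 °C.

10.1 °C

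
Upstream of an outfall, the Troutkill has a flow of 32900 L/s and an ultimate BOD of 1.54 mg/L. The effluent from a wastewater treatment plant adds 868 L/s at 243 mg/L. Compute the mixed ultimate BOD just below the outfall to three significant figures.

Flow-weighted mixing: C = (Q_r C_r + Q_w C_w)/(Q_r + Q_w)
= (32900×1.54 + 868×243)/(32900 + 868) = 261600/33770 = 7.747 mg/L.

7.75 mg/L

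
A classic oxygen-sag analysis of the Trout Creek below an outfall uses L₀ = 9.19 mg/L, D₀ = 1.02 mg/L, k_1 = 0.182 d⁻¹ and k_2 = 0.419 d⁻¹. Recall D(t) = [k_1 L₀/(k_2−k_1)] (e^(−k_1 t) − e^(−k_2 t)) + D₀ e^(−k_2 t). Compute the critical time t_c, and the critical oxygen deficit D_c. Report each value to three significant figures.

t_c = [1/(k_2−k_1)] ln[(k_2/k_1)(1 − D₀(k_2−k_1)/(k_1 L₀))]
= [1/(0.419−0.182)] ln[(0.419/0.182)(1 − 1.02×0.2370/(0.182×9.19))]
= (1/0.2370) ln[2.302 × 0.8555] = 4.219 × ln(1.969) = 4.219 × 0.6778 = 2.860 d.
L(t_c) = L₀ e^(−k_1 t_c) = 9.19 × 0.5942 = 5.461 mg/L, and at the critical point k_2 D_c = k_1 L, so D_c = (0.182/0.419) × 5.461 = 2.372 mg/L.

t_c ≈ 2.86 d; D_c ≈ 2.37 mg/L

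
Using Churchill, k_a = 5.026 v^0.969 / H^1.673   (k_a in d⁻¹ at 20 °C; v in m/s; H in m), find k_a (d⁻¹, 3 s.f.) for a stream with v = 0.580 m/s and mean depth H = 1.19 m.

k_a ≈ 2.22 d⁻¹

k_a = 5.026 × 0.580^0.969 / 1.19^1.673 = 5.026 × 0.5899 / 1.338 = 2.216 d⁻¹.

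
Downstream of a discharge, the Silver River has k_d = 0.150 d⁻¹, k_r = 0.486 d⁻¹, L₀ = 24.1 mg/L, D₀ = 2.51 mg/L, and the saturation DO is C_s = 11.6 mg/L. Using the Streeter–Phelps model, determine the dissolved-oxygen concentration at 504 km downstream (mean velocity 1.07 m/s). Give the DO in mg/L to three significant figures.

DO ≈ 7.43 mg/L

Travel time t = x/v = 504 km / (1.07 m/s) = 504000 m / 1.07 m/s = 471000 s = 5.452 d.
k_d L₀/(k_r−k_d) = 0.150×24.1/(0.486−0.150) = 3.615/0.3360 = 10.76 mg/L.
e^(−k_d t) = e^(−0.150×5.452) = 0.4414; e^(−k_r t) = e^(−0.486×5.452) = 0.07068.
D = 10.76 × (0.4414 − 0.07068) + 2.51 × 0.07068 = 3.989 + 0.1774 = 4.166 mg/L.
DO = C_s − D = 11.6 − 4.166 = 7.434 mg/L.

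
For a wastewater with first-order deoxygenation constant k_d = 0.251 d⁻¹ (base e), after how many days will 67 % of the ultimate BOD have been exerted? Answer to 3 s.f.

y/L₀ = 1 − e^(−k_d t) = 0.67 ⇒ e^(−k_d t) = 0.330
t = −ln(0.330) / 0.251 = 1.109 / 0.251 = 4.417 d.

t ≈ 4.42 d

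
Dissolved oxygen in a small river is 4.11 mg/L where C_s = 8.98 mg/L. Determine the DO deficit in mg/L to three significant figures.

D ≈ 4.87 mg/L

D = C_s − C = 8.98 − 4.11 = 4.87 mg/L.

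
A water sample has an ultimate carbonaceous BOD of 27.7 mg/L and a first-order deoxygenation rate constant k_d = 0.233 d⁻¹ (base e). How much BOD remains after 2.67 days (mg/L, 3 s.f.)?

L ≈ 14.9 mg/L

L_t = L₀ e^(−k_d t) = 27.7 × e^(−0.233×2.67) = 27.7 × 0.5368 = 14.87 mg/L.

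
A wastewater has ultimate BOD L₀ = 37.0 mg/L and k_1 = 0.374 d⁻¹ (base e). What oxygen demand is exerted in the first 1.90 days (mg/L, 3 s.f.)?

y_t = L₀(1 − e^(−k_1 t)) = 37.0 × (1 − e^(−0.374×1.90))
= 37.0 × (1 − 0.4913) = 37.0 × 0.5087 = 18.82 mg/L.

y ≈ 18.8 mg/L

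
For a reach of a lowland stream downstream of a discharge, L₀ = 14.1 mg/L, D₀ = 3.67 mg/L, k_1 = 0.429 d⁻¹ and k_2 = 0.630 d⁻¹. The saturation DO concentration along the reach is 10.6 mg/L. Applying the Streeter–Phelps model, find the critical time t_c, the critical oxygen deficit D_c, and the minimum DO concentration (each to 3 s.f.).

With k_2/k_1 = 1.469 and 1 − D₀(k_2−k_1)/(k_1 L₀) = 0.8780,
t_c = ln(1.469 × 0.8780) / (0.630 − 0.429) = ln(1.289) / 0.2010 = 0.2542/0.2010 = 1.265 d.
L(t_c) = L₀ e^(−k_1 t_c) = 14.1 × 0.5813 = 8.196 mg/L, and at the critical point k_2 D_c = k_1 L, so D_c = (0.429/0.630) × 8.196 = 5.581 mg/L.
Minimum DO = C_s − D_c = 10.6 − 5.581 = 5.019 mg/L.

t_c ≈ 1.26 d; D_c ≈ 5.58 mg/L; min DO ≈ 5.02 mg/L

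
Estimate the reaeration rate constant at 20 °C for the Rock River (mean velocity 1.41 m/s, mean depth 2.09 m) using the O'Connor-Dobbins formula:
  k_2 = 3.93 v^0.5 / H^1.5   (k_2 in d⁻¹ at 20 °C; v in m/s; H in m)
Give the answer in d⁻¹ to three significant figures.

k_2 = 3.93 × 1.41^0.5 / 2.09^1.5 = 3.93 × 1.187 / 3.021 = 1.544 d⁻¹.

k_2 ≈ 1.54 d⁻¹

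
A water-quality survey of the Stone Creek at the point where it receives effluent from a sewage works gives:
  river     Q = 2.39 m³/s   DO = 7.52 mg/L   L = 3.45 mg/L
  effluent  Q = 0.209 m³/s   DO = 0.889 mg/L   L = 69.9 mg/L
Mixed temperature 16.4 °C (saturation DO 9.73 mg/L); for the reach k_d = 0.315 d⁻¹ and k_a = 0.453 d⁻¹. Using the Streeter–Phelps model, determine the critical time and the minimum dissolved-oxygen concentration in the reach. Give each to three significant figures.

Mixed DO = (2.39×7.52 + 0.209×0.889)/(2.39+0.209) = 18.16/2.599 = 6.987 mg/L.
Mixed L₀ = (2.39×3.45 + 0.209×69.9)/(2.599) = 22.85/2.599 = 8.794 mg/L.
Initial deficit D₀ = C_s − DO₀ = 9.73 − 6.987 = 2.743 mg/L.
t_c = (1/0.1380) ln[(0.453/0.315)(1 − 2.743×0.1380/(0.315×8.794))] = 7.246 × ln(1.242) = 1.568 d.
D_c = (0.315/0.453) × 8.794 × e^(−0.315×1.568) = 0.6954 × 8.794 × 0.6103 = 3.732 mg/L.
Minimum DO = 9.73 − 3.732 = 5.998 mg/L.

t_c ≈ 1.57 d; minimum DO ≈ 6.00 mg/L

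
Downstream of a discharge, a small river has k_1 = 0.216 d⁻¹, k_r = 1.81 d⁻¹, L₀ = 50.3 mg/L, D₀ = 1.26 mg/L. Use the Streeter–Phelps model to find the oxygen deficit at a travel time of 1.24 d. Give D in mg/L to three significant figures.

k_1 L₀/(k_r−k_1) = 0.216×50.3/(1.81−0.216) = 10.86/1.594 = 6.816 mg/L.
e^(−k_1 t) = e^(−0.216×1.240) = 0.7650; e^(−k_r t) = e^(−1.81×1.240) = 0.1060.
D = 6.816 × (0.7650 − 0.1060) + 1.26 × 0.1060 = 4.492 + 0.1335 = 4.626 mg/L.

D ≈ 4.63 mg/L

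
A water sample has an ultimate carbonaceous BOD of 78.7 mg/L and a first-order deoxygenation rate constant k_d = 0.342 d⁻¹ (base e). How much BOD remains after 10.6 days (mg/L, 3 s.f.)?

L_t = L₀ e^(−k_d t) = 78.7 × e^(−0.342×10.6) = 78.7 × 0.02664 = 2.097 mg/L.

L ≈ 2.10 mg/L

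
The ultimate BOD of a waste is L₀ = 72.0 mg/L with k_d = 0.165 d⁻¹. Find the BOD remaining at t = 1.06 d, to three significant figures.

L ≈ 60.4 mg/L

L_t = L₀ e^(−k_d t) = 72.0 × e^(−0.165×1.06) = 72.0 × 0.8395 = 60.45 mg/L.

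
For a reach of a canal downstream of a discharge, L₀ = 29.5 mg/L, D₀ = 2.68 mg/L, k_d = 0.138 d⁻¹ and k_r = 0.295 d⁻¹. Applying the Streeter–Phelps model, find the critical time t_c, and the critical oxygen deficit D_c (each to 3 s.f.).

t_c ≈ 4.14 d; D_c ≈ 7.79 mg/L

t_c = [1/(k_r−k_d)] ln[(k_r/k_d)(1 − D₀(k_r−k_d)/(k_d L₀))]
= [1/(0.295−0.138)] ln[(0.295/0.138)(1 − 2.68×0.1570/(0.138×29.5))]
= (1/0.1570) ln[2.138 × 0.8966] = 6.369 × ln(1.917) = 6.369 × 0.6506 = 4.144 d.
L(t_c) = L₀ e^(−k_d t_c) = 29.5 × 0.5645 = 16.65 mg/L, and at the critical point k_r D_c = k_d L, so D_c = (0.138/0.295) × 16.65 = 7.790 mg/L.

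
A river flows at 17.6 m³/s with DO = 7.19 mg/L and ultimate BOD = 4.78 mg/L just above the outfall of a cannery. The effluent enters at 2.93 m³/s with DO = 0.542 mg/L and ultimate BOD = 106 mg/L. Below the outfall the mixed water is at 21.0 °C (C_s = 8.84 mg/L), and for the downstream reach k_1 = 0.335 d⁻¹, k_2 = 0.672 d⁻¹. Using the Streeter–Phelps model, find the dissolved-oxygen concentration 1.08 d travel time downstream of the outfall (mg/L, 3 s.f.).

Mixed DO = (17.6×7.19 + 2.93×0.542)/(17.6+2.93) = 128.1/20.53 = 6.241 mg/L.
Mixed L₀ = (17.6×4.78 + 2.93×106)/(20.53) = 394.7/20.53 = 19.23 mg/L.
Initial deficit D₀ = C_s − DO₀ = 8.84 − 6.241 = 2.599 mg/L.
D(1.08) = [0.335×19.23/(0.672−0.335)](e^(−0.335×1.08) − e^(−0.672×1.08)) + 2.599 e^(−0.672×1.08)
= 19.11 × (0.6964 − 0.4840) + 2.599 × 0.4840 = 5.318 mg/L.
DO = 8.84 − 5.318 = 3.522 mg/L.

DO ≈ 3.52 mg/L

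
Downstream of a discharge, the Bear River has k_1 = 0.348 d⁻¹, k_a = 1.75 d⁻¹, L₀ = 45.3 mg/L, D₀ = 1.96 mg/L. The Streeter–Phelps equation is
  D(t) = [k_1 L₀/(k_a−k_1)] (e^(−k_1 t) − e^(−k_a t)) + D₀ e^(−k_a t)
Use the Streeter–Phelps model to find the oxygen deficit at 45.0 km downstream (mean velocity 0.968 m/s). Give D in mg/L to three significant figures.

D ≈ 5.70 mg/L

Travel time t = x/v = 45.0 km / (0.968 m/s) = 45000 m / 0.968 m/s = 46490 s = 0.5381 d.
k_1 L₀/(k_a−k_1) = 0.348×45.3/(1.75−0.348) = 15.76/1.402 = 11.24 mg/L.
e^(−k_1 t) = e^(−0.348×0.5381) = 0.8292; e^(−k_a t) = e^(−1.75×0.5381) = 0.3900.
D = 11.24 × (0.8292 − 0.3900) + 1.96 × 0.3900 = 4.939 + 0.7644 = 5.703 mg/L.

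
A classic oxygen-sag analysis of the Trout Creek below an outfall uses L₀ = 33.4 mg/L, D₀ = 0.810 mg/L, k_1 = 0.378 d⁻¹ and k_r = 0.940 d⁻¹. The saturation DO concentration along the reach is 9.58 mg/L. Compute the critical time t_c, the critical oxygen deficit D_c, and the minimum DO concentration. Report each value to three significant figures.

At the critical point dD/dt = 0, so k_1 L₀ e^(−k_1 t) = k_r D. Substituting D(t) from the Streeter–Phelps equation and solving for t gives
t_c = ln[(k_r/k_1)(1 − D₀(k_r−k_1)/(k_1 L₀))] / (k_r−k_1).
Here k_r−k_1 = 0.5620 d⁻¹ and 1 − D₀(k_r−k_1)/(k_1 L₀) = 1 − 0.810×0.5620/(0.378×33.4) = 0.9639, so
t_c = ln(2.487 × 0.9639) / 0.5620 = 0.8743 / 0.5620 = 1.556 d.
D_c = (k_1/k_r) L₀ e^(−k_1 t_c) = (0.378/0.940) × 33.4 × e^(−0.378×1.556) = 0.4021 × 33.4 × 0.5554 = 7.460 mg/L.
Minimum DO = C_s − D_c = 9.58 − 7.460 = 2.120 mg/L.

t_c ≈ 1.56 d; D_c ≈ 7.46 mg/L; min DO ≈ 2.12 mg/L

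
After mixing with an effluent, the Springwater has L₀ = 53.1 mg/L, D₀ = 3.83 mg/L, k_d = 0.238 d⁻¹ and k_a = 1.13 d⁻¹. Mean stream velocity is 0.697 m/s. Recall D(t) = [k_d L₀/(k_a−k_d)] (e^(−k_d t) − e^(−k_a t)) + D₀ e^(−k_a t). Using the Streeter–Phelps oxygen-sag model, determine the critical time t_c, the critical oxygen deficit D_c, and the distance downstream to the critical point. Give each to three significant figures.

t_c ≈ 1.39 d; D_c ≈ 8.03 mg/L; x_c ≈ 83.9 km

With k_a/k_d = 4.748 and 1 − D₀(k_a−k_d)/(k_d L₀) = 0.7297,
t_c = ln(4.748 × 0.7297) / (1.13 − 0.238) = ln(3.464) / 0.8920 = 1.243/0.8920 = 1.393 d.
L(t_c) = L₀ e^(−k_d t_c) = 53.1 × 0.7178 = 38.12 mg/L, and at the critical point k_a D_c = k_d L, so D_c = (0.238/1.13) × 38.12 = 8.028 mg/L.
x_c = v t_c = 0.697 m/s × 1.393 d × 86400 s/d = 83890 m ≈ 83.9 km.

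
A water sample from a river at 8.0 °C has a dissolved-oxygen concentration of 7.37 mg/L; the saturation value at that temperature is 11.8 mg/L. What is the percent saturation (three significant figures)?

% saturation = C/C_s × 100 = 7.37/11.8 × 100 = 62.5 %.

62.5 % saturation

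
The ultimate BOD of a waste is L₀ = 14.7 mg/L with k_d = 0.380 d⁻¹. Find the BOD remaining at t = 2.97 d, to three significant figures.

L ≈ 4.76 mg/L

L_t = L₀ e^(−k_d t) = 14.7 × e^(−0.380×2.97) = 14.7 × 0.3235 = 4.755 mg/L.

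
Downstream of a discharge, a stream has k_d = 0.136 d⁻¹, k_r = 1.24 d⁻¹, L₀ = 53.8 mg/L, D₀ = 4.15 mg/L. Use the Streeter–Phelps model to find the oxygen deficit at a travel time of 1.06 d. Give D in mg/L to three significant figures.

D ≈ 5.07 mg/L

k_d L₀/(k_r−k_d) = 0.136×53.8/(1.24−0.136) = 7.317/1.104 = 6.628 mg/L.
e^(−k_d t) = e^(−0.136×1.060) = 0.8657; e^(−k_r t) = e^(−1.24×1.060) = 0.2686.
D = 6.628 × (0.8657 − 0.2686) + 4.15 × 0.2686 = 3.957 + 1.115 = 5.072 mg/L.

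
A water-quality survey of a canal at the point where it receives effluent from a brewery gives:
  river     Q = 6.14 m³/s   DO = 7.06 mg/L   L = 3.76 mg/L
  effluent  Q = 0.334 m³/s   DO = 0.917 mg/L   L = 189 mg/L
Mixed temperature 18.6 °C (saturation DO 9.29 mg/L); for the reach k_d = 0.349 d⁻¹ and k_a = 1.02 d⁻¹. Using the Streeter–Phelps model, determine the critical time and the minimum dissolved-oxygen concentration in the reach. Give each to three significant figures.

t_c ≈ 0.915 d; minimum DO ≈ 5.98 mg/L

Mixed DO = (6.14×7.06 + 0.334×0.917)/(6.14+0.334) = 43.65/6.474 = 6.743 mg/L.
Mixed L₀ = (6.14×3.76 + 0.334×189)/(6.474) = 86.21/6.474 = 13.32 mg/L.
Initial deficit D₀ = C_s − DO₀ = 9.29 − 6.743 = 2.547 mg/L.
t_c = (1/0.6710) ln[(1.02/0.349)(1 − 2.547×0.6710/(0.349×13.32))] = 1.490 × ln(1.848) = 0.9151 d.
D_c = (0.349/1.02) × 13.32 × e^(−0.349×0.9151) = 0.3422 × 13.32 × 0.7266 = 3.311 mg/L.
Minimum DO = 9.29 − 3.311 = 5.979 mg/L.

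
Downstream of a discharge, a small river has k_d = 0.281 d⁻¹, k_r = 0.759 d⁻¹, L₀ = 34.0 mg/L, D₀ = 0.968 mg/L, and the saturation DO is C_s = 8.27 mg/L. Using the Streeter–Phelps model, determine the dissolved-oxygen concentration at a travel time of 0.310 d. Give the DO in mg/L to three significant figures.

k_d L₀/(k_r−k_d) = 0.281×34.0/(0.759−0.281) = 9.554/0.4780 = 19.99 mg/L.
e^(−k_d t) = e^(−0.281×0.3100) = 0.9166; e^(−k_r t) = e^(−0.759×0.3100) = 0.7903.
D = 19.99 × (0.9166 − 0.7903) + 0.968 × 0.7903 = 2.523 + 0.7651 = 3.288 mg/L.
DO = C_s − D = 8.27 − 3.288 = 4.982 mg/L.

DO ≈ 4.98 mg/L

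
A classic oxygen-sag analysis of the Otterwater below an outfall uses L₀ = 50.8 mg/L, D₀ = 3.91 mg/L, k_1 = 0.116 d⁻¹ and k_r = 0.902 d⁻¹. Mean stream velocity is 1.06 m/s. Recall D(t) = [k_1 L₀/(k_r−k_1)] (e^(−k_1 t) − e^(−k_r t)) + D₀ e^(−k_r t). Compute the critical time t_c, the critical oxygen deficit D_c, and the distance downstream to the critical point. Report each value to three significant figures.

t_c = [1/(k_r−k_1)] ln[(k_r/k_1)(1 − D₀(k_r−k_1)/(k_1 L₀))]
= [1/(0.902−0.116)] ln[(0.902/0.116)(1 − 3.91×0.7860/(0.116×50.8))]
= (1/0.7860) ln[7.776 × 0.4785] = 1.272 × ln(3.721) = 1.272 × 1.314 = 1.672 d.
L(t_c) = L₀ e^(−k_1 t_c) = 50.8 × 0.8237 = 41.85 mg/L, and at the critical point k_r D_c = k_1 L, so D_c = (0.116/0.902) × 41.85 = 5.382 mg/L.
x_c = v t_c = 1.06 m/s × 1.672 d × 86400 s/d = 153100 m ≈ 153 km.

t_c ≈ 1.67 d; D_c ≈ 5.38 mg/L; x_c ≈ 153 km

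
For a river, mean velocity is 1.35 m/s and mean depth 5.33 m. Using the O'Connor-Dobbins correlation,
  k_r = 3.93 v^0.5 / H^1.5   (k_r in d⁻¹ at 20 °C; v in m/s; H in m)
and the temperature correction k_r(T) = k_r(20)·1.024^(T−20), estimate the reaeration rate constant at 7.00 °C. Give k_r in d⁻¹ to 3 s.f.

k_r(20) = 3.93 × 1.35^0.5 / 5.33^1.5 = 3.93 × 1.162 / 12.31 = 0.3711 d⁻¹.
k_r(7.00) = 0.3711 × 1.024^(7.00−20) = 0.3711 × 0.7347 = 0.2726 d⁻¹.

k_r ≈ 0.273 d⁻¹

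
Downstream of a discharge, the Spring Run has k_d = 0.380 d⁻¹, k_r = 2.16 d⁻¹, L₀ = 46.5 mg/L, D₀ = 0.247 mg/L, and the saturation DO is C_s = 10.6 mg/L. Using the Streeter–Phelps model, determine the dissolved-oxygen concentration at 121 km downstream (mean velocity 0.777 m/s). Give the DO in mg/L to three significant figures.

Travel time t = x/v = 121 km / (0.777 m/s) = 121000 m / 0.777 m/s = 155700 s = 1.802 d.
k_d L₀/(k_r−k_d) = 0.380×46.5/(2.16−0.380) = 17.67/1.780 = 9.927 mg/L.
e^(−k_d t) = e^(−0.380×1.802) = 0.5041; e^(−k_r t) = e^(−2.16×1.802) = 0.02038.
D = 9.927 × (0.5041 − 0.02038) + 0.247 × 0.02038 = 4.802 + 0.005034 = 4.807 mg/L.
DO = C_s − D = 10.6 − 4.807 = 5.793 mg/L.

DO ≈ 5.79 mg/L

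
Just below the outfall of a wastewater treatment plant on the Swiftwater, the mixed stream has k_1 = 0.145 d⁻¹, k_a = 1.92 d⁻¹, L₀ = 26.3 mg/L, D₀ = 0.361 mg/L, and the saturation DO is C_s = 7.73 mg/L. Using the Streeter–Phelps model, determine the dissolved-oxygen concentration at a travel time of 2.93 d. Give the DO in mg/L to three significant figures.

k_1 L₀/(k_a−k_1) = 0.145×26.3/(1.92−0.145) = 3.813/1.775 = 2.148 mg/L.
e^(−k_1 t) = e^(−0.145×2.930) = 0.6539; e^(−k_a t) = e^(−1.92×2.930) = 0.003604.
D = 2.148 × (0.6539 − 0.003604) + 0.361 × 0.003604 = 1.397 + 0.001301 = 1.398 mg/L.
DO = C_s − D = 7.73 − 1.398 = 6.332 mg/L.

DO ≈ 6.33 mg/L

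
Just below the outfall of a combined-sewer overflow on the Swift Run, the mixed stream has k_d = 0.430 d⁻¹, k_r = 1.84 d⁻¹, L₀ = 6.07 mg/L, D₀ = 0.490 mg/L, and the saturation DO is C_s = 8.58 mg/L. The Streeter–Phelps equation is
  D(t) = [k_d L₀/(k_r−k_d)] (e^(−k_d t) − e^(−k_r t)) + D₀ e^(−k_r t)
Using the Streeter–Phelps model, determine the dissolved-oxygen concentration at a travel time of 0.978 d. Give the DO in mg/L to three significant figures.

DO ≈ 7.59 mg/L

k_d L₀/(k_r−k_d) = 0.430×6.07/(1.84−0.430) = 2.610/1.410 = 1.851 mg/L.
e^(−k_d t) = e^(−0.430×0.9780) = 0.6567; e^(−k_r t) = e^(−1.84×0.9780) = 0.1654.
D = 1.851 × (0.6567 − 0.1654) + 0.490 × 0.1654 = 0.9095 + 0.08104 = 0.9905 mg/L.
DO = C_s − D = 8.58 − 0.9905 = 7.589 mg/L.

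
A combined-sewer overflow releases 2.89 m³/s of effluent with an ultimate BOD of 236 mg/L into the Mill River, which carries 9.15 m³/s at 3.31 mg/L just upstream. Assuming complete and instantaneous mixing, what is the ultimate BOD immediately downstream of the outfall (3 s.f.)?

Flow-weighted mixing: C = (Q_r C_r + Q_w C_w)/(Q_r + Q_w)
= (9.15×3.31 + 2.89×236)/(9.15 + 2.89) = 712.3/12.04 = 59.16 mg/L.

59.2 mg/L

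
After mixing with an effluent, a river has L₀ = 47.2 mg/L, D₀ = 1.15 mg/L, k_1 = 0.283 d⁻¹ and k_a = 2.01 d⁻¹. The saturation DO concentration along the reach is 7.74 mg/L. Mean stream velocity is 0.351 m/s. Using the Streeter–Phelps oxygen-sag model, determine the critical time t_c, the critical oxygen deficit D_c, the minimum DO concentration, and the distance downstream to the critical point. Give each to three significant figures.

t_c ≈ 1.04 d; D_c ≈ 4.95 mg/L; min DO ≈ 2.79 mg/L; x_c ≈ 31.6 km

t_c = [1/(k_a−k_1)] ln[(k_a/k_1)(1 − D₀(k_a−k_1)/(k_1 L₀))]
= [1/(2.01−0.283)] ln[(2.01/0.283)(1 − 1.15×1.727/(0.283×47.2))]
= (1/1.727) ln[7.102 × 0.8513] = 0.5790 × ln(6.046) = 0.5790 × 1.799 = 1.042 d.
L(t_c) = L₀ e^(−k_1 t_c) = 47.2 × 0.7446 = 35.15 mg/L, and at the critical point k_a D_c = k_1 L, so D_c = (0.283/2.01) × 35.15 = 4.948 mg/L.
Minimum DO = C_s − D_c = 7.74 − 4.948 = 2.792 mg/L.
x_c = v t_c = 0.351 m/s × 1.042 d × 86400 s/d = 31600 m ≈ 31.6 km.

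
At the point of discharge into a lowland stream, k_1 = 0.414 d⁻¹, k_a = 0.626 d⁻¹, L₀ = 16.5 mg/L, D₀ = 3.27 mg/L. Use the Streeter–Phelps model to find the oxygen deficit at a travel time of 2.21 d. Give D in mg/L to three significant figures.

D ≈ 5.65 mg/L

k_1 L₀/(k_a−k_1) = 0.414×16.5/(0.626−0.414) = 6.831/0.2120 = 32.22 mg/L.
e^(−k_1 t) = e^(−0.414×2.210) = 0.4005; e^(−k_a t) = e^(−0.626×2.210) = 0.2507.
D = 32.22 × (0.4005 − 0.2507) + 3.27 × 0.2507 = 4.828 + 0.8198 = 5.648 mg/L.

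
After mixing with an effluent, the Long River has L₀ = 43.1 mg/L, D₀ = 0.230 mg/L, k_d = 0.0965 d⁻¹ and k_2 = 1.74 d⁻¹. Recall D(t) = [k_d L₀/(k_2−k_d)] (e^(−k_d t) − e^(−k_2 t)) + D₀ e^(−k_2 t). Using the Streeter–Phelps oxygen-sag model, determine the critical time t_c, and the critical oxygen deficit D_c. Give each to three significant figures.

t_c = [1/(k_2−k_d)] ln[(k_2/k_d)(1 − D₀(k_2−k_d)/(k_d L₀))]
= [1/(1.74−0.0965)] ln[(1.74/0.0965)(1 − 0.230×1.643/(0.0965×43.1))]
= (1/1.643) ln[18.03 × 0.9091] = 0.6085 × ln(16.39) = 0.6085 × 2.797 = 1.702 d.
D_c = (k_d/k_2) L₀ e^(−k_d t_c) = (0.0965/1.74) × 43.1 × e^(−0.0965×1.702) = 0.05546 × 43.1 × 0.8486 = 2.028 mg/L.

t_c ≈ 1.70 d; D_c ≈ 2.03 mg/L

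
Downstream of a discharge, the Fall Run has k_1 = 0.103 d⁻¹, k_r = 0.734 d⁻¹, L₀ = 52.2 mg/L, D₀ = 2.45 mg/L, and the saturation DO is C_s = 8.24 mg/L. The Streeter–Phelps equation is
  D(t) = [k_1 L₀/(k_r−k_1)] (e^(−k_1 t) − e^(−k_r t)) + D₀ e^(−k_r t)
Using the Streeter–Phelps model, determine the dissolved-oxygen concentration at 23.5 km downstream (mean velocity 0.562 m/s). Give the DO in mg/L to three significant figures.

DO ≈ 4.39 mg/L

Travel time t = x/v = 23.5 km / (0.562 m/s) = 23500 m / 0.562 m/s = 41810 s = 0.4840 d.
k_1 L₀/(k_r−k_1) = 0.103×52.2/(0.734−0.103) = 5.377/0.6310 = 8.521 mg/L.
e^(−k_1 t) = e^(−0.103×0.4840) = 0.9514; e^(−k_r t) = e^(−0.734×0.4840) = 0.7010.
D = 8.521 × (0.9514 − 0.7010) + 2.45 × 0.7010 = 2.133 + 1.717 = 3.851 mg/L.
DO = C_s − D = 8.24 − 3.851 = 4.389 mg/L.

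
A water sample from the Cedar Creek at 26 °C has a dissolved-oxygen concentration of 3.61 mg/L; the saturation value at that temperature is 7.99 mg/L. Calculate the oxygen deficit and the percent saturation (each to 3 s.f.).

D = C_s − C = 7.99 − 3.61 = 4.38 mg/L.
% saturation = 3.61/7.99 × 100 = 45.2 %.

D ≈ 4.38 mg/L; 45.2 % saturation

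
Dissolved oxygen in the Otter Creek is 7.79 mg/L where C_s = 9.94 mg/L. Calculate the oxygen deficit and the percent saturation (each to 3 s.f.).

D ≈ 2.15 mg/L; 78.4 % saturation

D = C_s − C = 9.94 − 7.79 = 2.15 mg/L.
% saturation = 7.79/9.94 × 100 = 78.4 %.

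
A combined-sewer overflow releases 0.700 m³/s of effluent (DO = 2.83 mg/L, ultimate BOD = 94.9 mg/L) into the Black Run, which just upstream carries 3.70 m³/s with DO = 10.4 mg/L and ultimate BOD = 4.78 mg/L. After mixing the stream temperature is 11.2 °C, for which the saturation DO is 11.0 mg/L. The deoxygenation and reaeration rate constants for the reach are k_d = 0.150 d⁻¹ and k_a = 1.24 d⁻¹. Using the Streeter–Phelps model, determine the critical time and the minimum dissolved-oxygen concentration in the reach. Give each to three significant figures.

t_c ≈ 0.876 d; minimum DO ≈ 8.97 mg/L

Mixed DO = (3.70×10.4 + 0.700×2.83)/(3.70+0.700) = 40.46/4.400 = 9.196 mg/L.
Mixed L₀ = (3.70×4.78 + 0.700×94.9)/(4.400) = 84.12/4.400 = 19.12 mg/L.
Initial deficit D₀ = C_s − DO₀ = 11.0 − 9.196 = 1.804 mg/L.
t_c = (1/1.090) ln[(1.24/0.150)(1 − 1.804×1.090/(0.150×19.12))] = 0.9174 × ln(2.597) = 0.8756 d.
D_c = (0.150/1.24) × 19.12 × e^(−0.150×0.8756) = 0.1210 × 19.12 × 0.8769 = 2.028 mg/L.
Minimum DO = 11.0 − 2.028 = 8.972 mg/L.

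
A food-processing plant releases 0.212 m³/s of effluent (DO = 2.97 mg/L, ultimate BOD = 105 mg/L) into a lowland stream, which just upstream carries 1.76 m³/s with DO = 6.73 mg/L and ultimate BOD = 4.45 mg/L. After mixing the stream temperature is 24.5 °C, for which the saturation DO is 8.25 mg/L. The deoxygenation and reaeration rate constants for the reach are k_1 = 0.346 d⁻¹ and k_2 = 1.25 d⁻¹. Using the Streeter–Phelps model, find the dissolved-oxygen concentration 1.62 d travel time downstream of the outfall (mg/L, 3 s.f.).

DO ≈ 5.43 mg/L

Mixed DO = (1.76×6.73 + 0.212×2.97)/(1.76+0.212) = 12.47/1.972 = 6.326 mg/L.
Mixed L₀ = (1.76×4.45 + 0.212×105)/(1.972) = 30.09/1.972 = 15.26 mg/L.
Initial deficit D₀ = C_s − DO₀ = 8.25 − 6.326 = 1.924 mg/L.
D(1.62) = [0.346×15.26/(1.25−0.346)](e^(−0.346×1.62) − e^(−1.25×1.62)) + 1.924 e^(−1.25×1.62)
= 5.841 × (0.5709 − 0.1320) + 1.924 × 0.1320 = 2.817 mg/L.
DO = 8.25 − 2.817 = 5.433 mg/L.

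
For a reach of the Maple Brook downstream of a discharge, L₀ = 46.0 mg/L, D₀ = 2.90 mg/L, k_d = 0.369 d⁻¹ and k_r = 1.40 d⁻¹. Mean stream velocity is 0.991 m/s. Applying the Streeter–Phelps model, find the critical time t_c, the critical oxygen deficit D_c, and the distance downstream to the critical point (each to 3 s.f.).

t_c ≈ 1.11 d; D_c ≈ 8.06 mg/L; x_c ≈ 94.6 km

At the critical point dD/dt = 0, so k_d L₀ e^(−k_d t) = k_r D. Substituting D(t) from the Streeter–Phelps equation and solving for t gives
t_c = ln[(k_r/k_d)(1 − D₀(k_r−k_d)/(k_d L₀))] / (k_r−k_d).
Here k_r−k_d = 1.031 d⁻¹ and 1 − D₀(k_r−k_d)/(k_d L₀) = 1 − 2.90×1.031/(0.369×46.0) = 0.8239, so
t_c = ln(3.794 × 0.8239) / 1.031 = 1.140 / 1.031 = 1.105 d.
L(t_c) = L₀ e^(−k_d t_c) = 46.0 × 0.6650 = 30.59 mg/L, and at the critical point k_r D_c = k_d L, so D_c = (0.369/1.40) × 30.59 = 8.063 mg/L.
x_c = v t_c = 0.991 m/s × 1.105 d × 86400 s/d = 94650 m ≈ 94.6 km.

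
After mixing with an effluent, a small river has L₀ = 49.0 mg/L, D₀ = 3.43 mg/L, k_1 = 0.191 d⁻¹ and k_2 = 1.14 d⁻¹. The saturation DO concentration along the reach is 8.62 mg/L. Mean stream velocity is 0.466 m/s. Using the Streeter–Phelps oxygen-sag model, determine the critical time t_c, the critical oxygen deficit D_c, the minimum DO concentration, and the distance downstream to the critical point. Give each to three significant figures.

t_c ≈ 1.43 d; D_c ≈ 6.24 mg/L; min DO ≈ 2.38 mg/L; x_c ≈ 57.7 km

At the critical point dD/dt = 0, so k_1 L₀ e^(−k_1 t) = k_2 D. Substituting D(t) from the Streeter–Phelps equation and solving for t gives
t_c = ln[(k_2/k_1)(1 − D₀(k_2−k_1)/(k_1 L₀))] / (k_2−k_1).
Here k_2−k_1 = 0.9490 d⁻¹ and 1 − D₀(k_2−k_1)/(k_1 L₀) = 1 − 3.43×0.9490/(0.191×49.0) = 0.6522, so
t_c = ln(5.969 × 0.6522) / 0.9490 = 1.359 / 0.9490 = 1.432 d.
L(t_c) = L₀ e^(−k_1 t_c) = 49.0 × 0.7607 = 37.27 mg/L, and at the critical point k_2 D_c = k_1 L, so D_c = (0.191/1.14) × 37.27 = 6.245 mg/L.
Minimum DO = C_s − D_c = 8.62 − 6.245 = 2.375 mg/L.
x_c = v t_c = 0.466 m/s × 1.432 d × 86400 s/d = 57660 m ≈ 57.7 km.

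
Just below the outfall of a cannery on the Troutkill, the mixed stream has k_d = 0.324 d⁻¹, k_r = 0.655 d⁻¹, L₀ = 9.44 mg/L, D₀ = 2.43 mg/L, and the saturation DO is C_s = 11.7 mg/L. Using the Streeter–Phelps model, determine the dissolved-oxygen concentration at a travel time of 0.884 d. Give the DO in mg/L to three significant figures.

k_d L₀/(k_r−k_d) = 0.324×9.44/(0.655−0.324) = 3.059/0.3310 = 9.240 mg/L.
e^(−k_d t) = e^(−0.324×0.8840) = 0.7510; e^(−k_r t) = e^(−0.655×0.8840) = 0.5604.
D = 9.240 × (0.7510 − 0.5604) + 2.43 × 0.5604 = 1.760 + 1.362 = 3.122 mg/L.
DO = C_s − D = 11.7 − 3.122 = 8.578 mg/L.

DO ≈ 8.58 mg/L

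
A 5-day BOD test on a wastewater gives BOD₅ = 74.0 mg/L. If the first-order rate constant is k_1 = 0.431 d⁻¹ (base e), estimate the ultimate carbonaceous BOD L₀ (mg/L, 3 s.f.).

L₀ ≈ 83.7 mg/L

BOD₅ = L₀(1 − e^(−5k_1)) ⇒ L₀ = BOD₅ / (1 − e^(−5×0.431))
= 74.0 / (1 − 0.1159) = 74.0 / 0.8841 = 83.70 mg/L.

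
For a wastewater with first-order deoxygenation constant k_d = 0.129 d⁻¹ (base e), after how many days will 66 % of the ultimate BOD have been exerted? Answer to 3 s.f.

t ≈ 8.36 d

y/L₀ = 1 − e^(−k_d t) = 0.66 ⇒ e^(−k_d t) = 0.340
t = −ln(0.340) / 0.129 = 1.079 / 0.129 = 8.363 d.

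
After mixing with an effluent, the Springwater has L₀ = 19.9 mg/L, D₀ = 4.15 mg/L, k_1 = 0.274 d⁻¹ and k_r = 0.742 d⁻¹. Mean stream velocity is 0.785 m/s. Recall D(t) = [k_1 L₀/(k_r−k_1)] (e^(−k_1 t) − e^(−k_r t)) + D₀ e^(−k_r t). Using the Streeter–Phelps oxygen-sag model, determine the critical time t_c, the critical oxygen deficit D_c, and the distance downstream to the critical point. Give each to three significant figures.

t_c ≈ 1.19 d; D_c ≈ 5.31 mg/L; x_c ≈ 80.6 km

At the critical point dD/dt = 0, so k_1 L₀ e^(−k_1 t) = k_r D. Substituting D(t) from the Streeter–Phelps equation and solving for t gives
t_c = ln[(k_r/k_1)(1 − D₀(k_r−k_1)/(k_1 L₀))] / (k_r−k_1).
Here k_r−k_1 = 0.4680 d⁻¹ and 1 − D₀(k_r−k_1)/(k_1 L₀) = 1 − 4.15×0.4680/(0.274×19.9) = 0.6438, so
t_c = ln(2.708 × 0.6438) / 0.4680 = 0.5559 / 0.4680 = 1.188 d.
D_c = (k_1/k_r) L₀ e^(−k_1 t_c) = (0.274/0.742) × 19.9 × e^(−0.274×1.188) = 0.3693 × 19.9 × 0.7222 = 5.307 mg/L.
x_c = v t_c = 0.785 m/s × 1.188 d × 86400 s/d = 80560 m ≈ 80.6 km.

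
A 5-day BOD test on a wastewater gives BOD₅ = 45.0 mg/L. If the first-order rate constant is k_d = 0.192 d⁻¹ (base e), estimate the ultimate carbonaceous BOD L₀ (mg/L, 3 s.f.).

BOD₅ = L₀(1 − e^(−5k_d)) ⇒ L₀ = BOD₅ / (1 − e^(−5×0.192))
= 45.0 / (1 − 0.3829) = 45.0 / 0.6171 = 72.92 mg/L.

L₀ ≈ 72.9 mg/L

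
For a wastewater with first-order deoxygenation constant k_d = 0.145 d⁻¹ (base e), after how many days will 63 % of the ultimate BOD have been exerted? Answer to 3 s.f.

y/L₀ = 1 − e^(−k_d t) = 0.63 ⇒ e^(−k_d t) = 0.370
t = −ln(0.370) / 0.145 = 0.9943 / 0.145 = 6.857 d.

t ≈ 6.86 d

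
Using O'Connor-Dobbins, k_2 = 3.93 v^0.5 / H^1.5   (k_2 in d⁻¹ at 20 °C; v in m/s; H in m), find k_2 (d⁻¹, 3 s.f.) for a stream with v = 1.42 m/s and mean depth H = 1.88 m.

k_2 ≈ 1.82 d⁻¹

k_2 = 3.93 × 1.42^0.5 / 1.88^1.5 = 3.93 × 1.192 / 2.578 = 1.817 d⁻¹.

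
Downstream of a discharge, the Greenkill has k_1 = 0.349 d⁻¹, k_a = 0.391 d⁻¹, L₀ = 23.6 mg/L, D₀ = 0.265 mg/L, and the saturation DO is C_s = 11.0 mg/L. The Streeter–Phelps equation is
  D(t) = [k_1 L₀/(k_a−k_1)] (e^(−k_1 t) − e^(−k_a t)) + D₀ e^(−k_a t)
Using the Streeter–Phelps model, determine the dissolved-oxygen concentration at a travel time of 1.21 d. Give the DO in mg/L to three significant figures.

DO ≈ 4.46 mg/L

k_1 L₀/(k_a−k_1) = 0.349×23.6/(0.391−0.349) = 8.236/0.04200 = 196.1 mg/L.
e^(−k_1 t) = e^(−0.349×1.210) = 0.6555; e^(−k_a t) = e^(−0.391×1.210) = 0.6231.
D = 196.1 × (0.6555 − 0.6231) + 0.265 × 0.6231 = 6.370 + 0.1651 = 6.535 mg/L.
DO = C_s − D = 11.0 − 6.535 = 4.465 mg/L.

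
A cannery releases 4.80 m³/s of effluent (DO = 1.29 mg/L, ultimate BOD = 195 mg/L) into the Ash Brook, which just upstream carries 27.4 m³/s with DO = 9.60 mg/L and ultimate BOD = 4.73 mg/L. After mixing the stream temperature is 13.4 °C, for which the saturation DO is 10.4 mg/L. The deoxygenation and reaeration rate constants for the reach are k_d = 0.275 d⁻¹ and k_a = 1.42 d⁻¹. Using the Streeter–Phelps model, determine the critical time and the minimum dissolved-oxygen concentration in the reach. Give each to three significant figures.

Mixed DO = (27.4×9.60 + 4.80×1.29)/(27.4+4.80) = 269.2/32.20 = 8.361 mg/L.
Mixed L₀ = (27.4×4.73 + 4.80×195)/(32.20) = 1066/32.20 = 33.09 mg/L.
Initial deficit D₀ = C_s − DO₀ = 10.4 − 8.361 = 2.039 mg/L.
t_c = (1/1.145) ln[(1.42/0.275)(1 − 2.039×1.145/(0.275×33.09))] = 0.8734 × ln(3.839) = 1.175 d.
D_c = (0.275/1.42) × 33.09 × e^(−0.275×1.175) = 0.1937 × 33.09 × 0.7239 = 4.639 mg/L.
Minimum DO = 10.4 − 4.639 = 5.761 mg/L.

t_c ≈ 1.17 d; minimum DO ≈ 5.76 mg/L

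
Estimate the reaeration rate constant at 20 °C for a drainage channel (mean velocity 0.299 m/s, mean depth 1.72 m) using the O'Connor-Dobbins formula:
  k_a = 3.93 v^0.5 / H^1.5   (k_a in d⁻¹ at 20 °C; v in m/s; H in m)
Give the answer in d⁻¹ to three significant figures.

k_a ≈ 0.953 d⁻¹

k_a = 3.93 × 0.299^0.5 / 1.72^1.5 = 3.93 × 0.5468 / 2.256 = 0.9527 d⁻¹.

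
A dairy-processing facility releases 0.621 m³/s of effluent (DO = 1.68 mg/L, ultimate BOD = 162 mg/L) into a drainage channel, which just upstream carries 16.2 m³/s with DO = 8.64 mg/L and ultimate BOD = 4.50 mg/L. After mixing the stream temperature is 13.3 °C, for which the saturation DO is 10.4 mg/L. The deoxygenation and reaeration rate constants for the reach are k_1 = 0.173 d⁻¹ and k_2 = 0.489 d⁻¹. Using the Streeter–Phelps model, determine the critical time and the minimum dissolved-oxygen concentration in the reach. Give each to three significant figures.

Mixed DO = (16.2×8.64 + 0.621×1.68)/(16.2+0.621) = 141.0/16.82 = 8.383 mg/L.
Mixed L₀ = (16.2×4.50 + 0.621×162)/(16.82) = 173.5/16.82 = 10.31 mg/L.
Initial deficit D₀ = C_s − DO₀ = 10.4 − 8.383 = 2.017 mg/L.
t_c = (1/0.3160) ln[(0.489/0.173)(1 − 2.017×0.3160/(0.173×10.31))] = 3.165 × ln(1.817) = 1.890 d.
D_c = (0.173/0.489) × 10.31 × e^(−0.173×1.890) = 0.3538 × 10.31 × 0.7211 = 2.631 mg/L.
Minimum DO = 10.4 − 2.631 = 7.769 mg/L.

t_c ≈ 1.89 d; minimum DO ≈ 7.77 mg/L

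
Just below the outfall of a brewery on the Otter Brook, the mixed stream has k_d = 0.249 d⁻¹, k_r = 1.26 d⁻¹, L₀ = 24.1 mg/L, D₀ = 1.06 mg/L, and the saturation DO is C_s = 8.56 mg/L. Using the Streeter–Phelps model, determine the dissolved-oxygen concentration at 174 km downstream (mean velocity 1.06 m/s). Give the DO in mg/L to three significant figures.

Travel time t = x/v = 174 km / (1.06 m/s) = 174000 m / 1.06 m/s = 164200 s = 1.900 d.
k_d L₀/(k_r−k_d) = 0.249×24.1/(1.26−0.249) = 6.001/1.011 = 5.936 mg/L.
e^(−k_d t) = e^(−0.249×1.900) = 0.6231; e^(−k_r t) = e^(−1.26×1.900) = 0.09128.
D = 5.936 × (0.6231 − 0.09128) + 1.06 × 0.09128 = 3.157 + 0.09675 = 3.253 mg/L.
DO = C_s − D = 8.56 − 3.253 = 5.307 mg/L.

DO ≈ 5.31 mg/L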